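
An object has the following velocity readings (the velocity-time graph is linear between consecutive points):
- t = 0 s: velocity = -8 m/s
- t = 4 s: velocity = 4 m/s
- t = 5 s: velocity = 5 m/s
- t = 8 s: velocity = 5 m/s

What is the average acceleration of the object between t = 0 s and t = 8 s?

Average acceleration = Δv/Δt = (5 − -8)/(8 − 0) = 1.625 m/s².

1.625 m/s²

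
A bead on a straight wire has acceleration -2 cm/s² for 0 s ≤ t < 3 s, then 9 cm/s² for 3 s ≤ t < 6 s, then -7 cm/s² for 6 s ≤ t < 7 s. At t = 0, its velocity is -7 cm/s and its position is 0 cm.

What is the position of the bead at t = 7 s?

On each constant-a segment, Δv = aΔt and Δx = v₀Δt + ½aΔt²; chain segment to segment.
0–3 s: v starts -7 cm/s; Δx = -7·3 + ½·-2·3² = -30 cm; v ends -13 cm/s.
3–6 s: v starts -13 cm/s; Δx = -13·3 + ½·9·3² = 1.5 cm; v ends 14 cm/s.
6–7 s: v starts 14 cm/s; Δx = 14·1 + ½·-7·1² = 10.5 cm; v ends 7 cm/s.
x(7) = 0 + Σ Δx = -18 cm.

-18 cm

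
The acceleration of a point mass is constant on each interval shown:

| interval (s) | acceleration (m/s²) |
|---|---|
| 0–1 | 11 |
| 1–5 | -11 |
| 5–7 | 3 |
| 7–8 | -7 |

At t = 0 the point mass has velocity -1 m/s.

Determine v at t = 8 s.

-35 m/s

Δv equals the area under the a-t graph; then v = v₀ + Δv.
0–1 s: 11 × 1 = 11 m/s
1–5 s: -11 × 4 = -44 m/s
5–7 s: 3 × 2 = 6 m/s
7–8 s: -7 × 1 = -7 m/s
Δv = -34 m/s, so v(8) = -1 + (-34) = -35 m/s.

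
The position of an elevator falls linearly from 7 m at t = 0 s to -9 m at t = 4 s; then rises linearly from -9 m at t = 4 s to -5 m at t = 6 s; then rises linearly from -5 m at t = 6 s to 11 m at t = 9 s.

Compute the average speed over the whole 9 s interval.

4 m/s

Average speed = (total path length)/(elapsed time); on a piecewise-linear x-t graph the path length is Σ|Δx|.
0–4 s: |Δx| = |-9 − 7| = 16 m
4–6 s: |Δx| = |-5 − -9| = 4 m
6–9 s: |Δx| = |11 − -5| = 16 m
Total path = 36 m; average speed = 36/9 = 4 m/s.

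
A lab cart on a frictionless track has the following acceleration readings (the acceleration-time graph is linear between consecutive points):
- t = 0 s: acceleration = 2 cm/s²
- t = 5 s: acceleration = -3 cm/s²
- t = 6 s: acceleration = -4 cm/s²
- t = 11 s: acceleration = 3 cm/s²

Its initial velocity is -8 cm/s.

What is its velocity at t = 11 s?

-16.5 cm/s

Δv equals the area under the a-t graph; then v = v₀ + Δv.
0–5 s: ½(2 + -3)(5) = -2.5 cm/s
5–6 s: ½(-3 + -4)(1) = -3.5 cm/s
6–11 s: ½(-4 + 3)(5) = -2.5 cm/s
Δv = -8.5 cm/s, so v(11) = -8 + (-8.5) = -16.5 cm/s.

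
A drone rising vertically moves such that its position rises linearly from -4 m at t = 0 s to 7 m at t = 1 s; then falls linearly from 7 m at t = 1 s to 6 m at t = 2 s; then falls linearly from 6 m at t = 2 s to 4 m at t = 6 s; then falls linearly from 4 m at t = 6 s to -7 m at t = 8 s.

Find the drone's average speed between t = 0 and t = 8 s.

3.125 m/s

Average speed = (total path length)/(elapsed time); on a piecewise-linear x-t graph the path length is Σ|Δx|.
0–1 s: |Δx| = |7 − -4| = 11 m
1–2 s: |Δx| = |6 − 7| = 1 m
2–6 s: |Δx| = |4 − 6| = 2 m
6–8 s: |Δx| = |-7 − 4| = 11 m
Total path = 25 m; average speed = 25/8 = 3.125 m/s.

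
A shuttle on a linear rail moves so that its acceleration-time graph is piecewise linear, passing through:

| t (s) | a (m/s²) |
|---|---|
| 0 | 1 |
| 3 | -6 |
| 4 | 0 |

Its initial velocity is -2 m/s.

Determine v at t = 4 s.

Δv equals the area under the a-t graph; then v = v₀ + Δv.
0–3 s: ½(1 + -6)(3) = -7.5 m/s
3–4 s: ½(-6 + 0)(1) = -3 m/s
Δv = -10.5 m/s, so v(4) = -2 + (-10.5) = -12.5 m/s.

-12.5 m/s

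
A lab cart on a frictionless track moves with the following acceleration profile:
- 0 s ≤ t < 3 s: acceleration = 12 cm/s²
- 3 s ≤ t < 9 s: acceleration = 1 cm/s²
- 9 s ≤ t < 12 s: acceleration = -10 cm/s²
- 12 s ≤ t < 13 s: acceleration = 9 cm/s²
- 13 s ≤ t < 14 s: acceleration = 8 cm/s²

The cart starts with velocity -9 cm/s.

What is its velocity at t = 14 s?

Δv equals the area under the a-t graph; then v = v₀ + Δv.
0–3 s: 12 × 3 = 36 cm/s
3–9 s: 1 × 6 = 6 cm/s
9–12 s: -10 × 3 = -30 cm/s
12–13 s: 9 × 1 = 9 cm/s
13–14 s: 8 × 1 = 8 cm/s
Δv = 29 cm/s, so v(14) = -9 + (29) = 20 cm/s.

20 cm/s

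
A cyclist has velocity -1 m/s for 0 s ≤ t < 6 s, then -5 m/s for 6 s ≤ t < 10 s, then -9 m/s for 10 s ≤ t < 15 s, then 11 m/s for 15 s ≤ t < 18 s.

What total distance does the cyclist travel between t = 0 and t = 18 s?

104 m

Distance (not displacement) is the total path length: add the absolute areas under v-t.
0–6 s: |-1| × 6 = 6 m
6–10 s: |-5| × 4 = 20 m
10–15 s: |-9| × 5 = 45 m
15–18 s: |11| × 3 = 33 m
Total distance = 104 m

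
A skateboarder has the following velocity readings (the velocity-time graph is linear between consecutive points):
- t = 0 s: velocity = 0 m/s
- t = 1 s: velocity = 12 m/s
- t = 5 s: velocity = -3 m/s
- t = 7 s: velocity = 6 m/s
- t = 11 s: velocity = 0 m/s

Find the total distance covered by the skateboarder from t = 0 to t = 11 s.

Total distance travelled is ∫|v| dt — sum the magnitudes of each area piece.
0–1 s: |½(0 + 12)(1)| = 6 m
1–5 s: v = 0 at t = 4.2 s; triangle areas 19.2 + 1.2 = 20.4 m
5–7 s: v = 0 at t = 17/3 s; triangle areas 1 + 4 = 5 m
7–11 s: |½(6 + 0)(4)| = 12 m
Total distance = 43.4 m

43.4 m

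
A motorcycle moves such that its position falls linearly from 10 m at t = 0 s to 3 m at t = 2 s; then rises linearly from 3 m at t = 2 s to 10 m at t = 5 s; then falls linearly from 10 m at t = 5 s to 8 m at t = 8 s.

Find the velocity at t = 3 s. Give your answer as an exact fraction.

Velocity is the slope of the x-t graph on 2–5 s: (10 − 3)/(5 − 2) = 7/3 m/s.

7/3 m/s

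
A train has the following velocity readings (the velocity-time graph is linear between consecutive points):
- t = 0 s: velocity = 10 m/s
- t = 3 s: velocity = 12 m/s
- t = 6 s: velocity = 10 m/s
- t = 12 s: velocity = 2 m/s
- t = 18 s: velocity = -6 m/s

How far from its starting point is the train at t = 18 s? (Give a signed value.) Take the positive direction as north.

90 m

Displacement is the signed area under the v-t curve.
0–3 s: ½(10 + 12)(3) = 33 m
3–6 s: ½(12 + 10)(3) = 33 m
6–12 s: ½(10 + 2)(6) = 36 m
12–18 s: ½(2 + -6)(6) = -12 m
Net displacement = 90 m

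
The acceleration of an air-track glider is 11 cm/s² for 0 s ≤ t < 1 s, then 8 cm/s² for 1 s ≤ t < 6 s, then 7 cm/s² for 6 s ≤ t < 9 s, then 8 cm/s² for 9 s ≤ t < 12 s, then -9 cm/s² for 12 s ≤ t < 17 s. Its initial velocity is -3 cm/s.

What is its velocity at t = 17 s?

48 cm/s

Δv equals the area under the a-t graph; then v = v₀ + Δv.
0–1 s: 11 × 1 = 11 cm/s
1–6 s: 8 × 5 = 40 cm/s
6–9 s: 7 × 3 = 21 cm/s
9–12 s: 8 × 3 = 24 cm/s
12–17 s: -9 × 5 = -45 cm/s
Δv = 51 cm/s, so v(17) = -3 + (51) = 48 cm/s.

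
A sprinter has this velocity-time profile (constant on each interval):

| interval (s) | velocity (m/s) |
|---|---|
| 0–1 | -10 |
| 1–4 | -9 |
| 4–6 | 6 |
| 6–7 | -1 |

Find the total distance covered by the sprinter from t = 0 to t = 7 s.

Distance (not displacement) is the total path length: add the absolute areas under v-t.
0–1 s: |-10| × 1 = 10 m
1–4 s: |-9| × 3 = 27 m
4–6 s: |6| × 2 = 12 m
6–7 s: |-1| × 1 = 1 m
Total distance = 50 m

50 m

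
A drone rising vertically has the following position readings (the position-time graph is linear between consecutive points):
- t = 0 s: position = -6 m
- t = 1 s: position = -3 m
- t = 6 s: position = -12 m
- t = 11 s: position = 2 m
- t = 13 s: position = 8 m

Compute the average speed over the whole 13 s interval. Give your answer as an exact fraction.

Average speed = (total path length)/(elapsed time); on a piecewise-linear x-t graph the path length is Σ|Δx|.
0–1 s: |Δx| = |-3 − -6| = 3 m
1–6 s: |Δx| = |-12 − -3| = 9 m
6–11 s: |Δx| = |2 − -12| = 14 m
11–13 s: |Δx| = |8 − 2| = 6 m
Total path = 32 m; average speed = 32/13 = 32/13 m/s.

32/13 m/s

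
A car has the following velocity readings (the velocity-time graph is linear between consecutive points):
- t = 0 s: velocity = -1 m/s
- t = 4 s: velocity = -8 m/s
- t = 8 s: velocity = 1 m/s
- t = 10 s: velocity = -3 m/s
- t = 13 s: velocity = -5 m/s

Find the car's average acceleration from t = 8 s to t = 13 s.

Average acceleration = Δv/Δt = (-5 − 1)/(13 − 8) = -1.2 m/s².

-1.2 m/s²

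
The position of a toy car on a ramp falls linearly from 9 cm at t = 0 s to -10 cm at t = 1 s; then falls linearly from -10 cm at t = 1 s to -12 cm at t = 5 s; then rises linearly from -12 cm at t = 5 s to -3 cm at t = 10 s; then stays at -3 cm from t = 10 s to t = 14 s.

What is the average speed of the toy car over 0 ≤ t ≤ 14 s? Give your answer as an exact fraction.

15/7 cm/s

Average speed = (total path length)/(elapsed time); on a piecewise-linear x-t graph the path length is Σ|Δx|.
0–1 s: |Δx| = |-10 − 9| = 19 cm
1–5 s: |Δx| = |-12 − -10| = 2 cm
5–10 s: |Δx| = |-3 − -12| = 9 cm
10–14 s: |Δx| = |-3 − -3| = 0 cm
Total path = 30 cm; average speed = 30/14 = 15/7 cm/s.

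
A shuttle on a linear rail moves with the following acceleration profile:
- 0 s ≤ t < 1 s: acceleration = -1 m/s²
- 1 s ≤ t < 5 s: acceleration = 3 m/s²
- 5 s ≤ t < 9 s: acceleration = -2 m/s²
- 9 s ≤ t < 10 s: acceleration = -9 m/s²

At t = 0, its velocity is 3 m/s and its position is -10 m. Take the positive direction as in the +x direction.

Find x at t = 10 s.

66 m

On each constant-a segment, Δv = aΔt and Δx = v₀Δt + ½aΔt²; chain segment to segment.
0–1 s: v starts 3 m/s; Δx = 3·1 + ½·-1·1² = 2.5 m; v ends 2 m/s.
1–5 s: v starts 2 m/s; Δx = 2·4 + ½·3·4² = 32 m; v ends 14 m/s.
5–9 s: v starts 14 m/s; Δx = 14·4 + ½·-2·4² = 40 m; v ends 6 m/s.
9–10 s: v starts 6 m/s; Δx = 6·1 + ½·-9·1² = 1.5 m; v ends -3 m/s.
x(10) = -10 + Σ Δx = 66 m.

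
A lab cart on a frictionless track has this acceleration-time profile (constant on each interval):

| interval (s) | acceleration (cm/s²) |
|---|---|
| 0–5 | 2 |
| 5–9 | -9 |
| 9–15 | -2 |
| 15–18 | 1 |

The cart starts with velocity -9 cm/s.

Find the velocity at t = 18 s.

Δv equals the area under the a-t graph; then v = v₀ + Δv.
0–5 s: 2 × 5 = 10 cm/s
5–9 s: -9 × 4 = -36 cm/s
9–15 s: -2 × 6 = -12 cm/s
15–18 s: 1 × 3 = 3 cm/s
Δv = -35 cm/s, so v(18) = -9 + (-35) = -44 cm/s.

-44 cm/s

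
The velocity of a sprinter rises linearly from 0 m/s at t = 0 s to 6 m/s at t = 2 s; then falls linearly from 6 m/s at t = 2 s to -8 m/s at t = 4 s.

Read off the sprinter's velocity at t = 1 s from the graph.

On 0–2 s the graph is linear from 0 to 6 m/s: v(1) = 0 + (6 − 0)·(1 − 0)/(2 − 0) = 3 m/s.

3 m/s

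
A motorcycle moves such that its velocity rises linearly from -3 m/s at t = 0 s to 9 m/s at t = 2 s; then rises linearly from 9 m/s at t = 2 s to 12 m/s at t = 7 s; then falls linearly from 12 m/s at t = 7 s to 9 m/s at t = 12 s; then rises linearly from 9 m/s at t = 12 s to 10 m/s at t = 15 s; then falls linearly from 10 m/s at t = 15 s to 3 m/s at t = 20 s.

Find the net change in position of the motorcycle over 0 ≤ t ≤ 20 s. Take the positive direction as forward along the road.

Displacement is the signed area under the v-t curve.
0–2 s: ½(-3 + 9)(2) = 6 m
2–7 s: ½(9 + 12)(5) = 52.5 m
7–12 s: ½(12 + 9)(5) = 52.5 m
12–15 s: ½(9 + 10)(3) = 28.5 m
15–20 s: ½(10 + 3)(5) = 32.5 m
Net displacement = 172 m

172 m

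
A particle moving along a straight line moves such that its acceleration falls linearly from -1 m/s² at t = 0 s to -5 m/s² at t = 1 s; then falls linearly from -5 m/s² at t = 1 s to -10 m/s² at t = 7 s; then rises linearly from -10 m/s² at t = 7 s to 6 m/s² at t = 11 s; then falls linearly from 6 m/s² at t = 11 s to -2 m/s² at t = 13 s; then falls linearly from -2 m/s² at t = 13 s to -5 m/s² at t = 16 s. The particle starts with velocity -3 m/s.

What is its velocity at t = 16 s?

Δv equals the area under the a-t graph; then v = v₀ + Δv.
0–1 s: ½(-1 + -5)(1) = -3 m/s
1–7 s: ½(-5 + -10)(6) = -45 m/s
7–11 s: ½(-10 + 6)(4) = -8 m/s
11–13 s: ½(6 + -2)(2) = 4 m/s
13–16 s: ½(-2 + -5)(3) = -10.5 m/s
Δv = -62.5 m/s, so v(16) = -3 + (-62.5) = -65.5 m/s.

-65.5 m/s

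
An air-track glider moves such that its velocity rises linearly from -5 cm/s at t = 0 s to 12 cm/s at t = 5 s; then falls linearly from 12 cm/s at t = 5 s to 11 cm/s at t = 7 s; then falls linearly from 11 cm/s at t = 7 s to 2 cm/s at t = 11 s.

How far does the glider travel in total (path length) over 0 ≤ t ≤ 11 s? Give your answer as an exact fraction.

2511/34 cm

Total distance travelled is ∫|v| dt — sum the magnitudes of each area piece.
0–5 s: v = 0 at t = 25/17 s; triangle areas 125/34 + 360/17 = 845/34 cm
5–7 s: |½(12 + 11)(2)| = 23 cm
7–11 s: |½(11 + 2)(4)| = 26 cm
Total distance = 2511/34 cm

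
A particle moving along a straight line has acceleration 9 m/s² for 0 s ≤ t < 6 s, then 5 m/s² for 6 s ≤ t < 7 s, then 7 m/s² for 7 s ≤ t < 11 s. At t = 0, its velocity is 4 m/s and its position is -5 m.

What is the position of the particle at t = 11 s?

On each constant-a segment, Δv = aΔt and Δx = v₀Δt + ½aΔt²; chain segment to segment.
0–6 s: v starts 4 m/s; Δx = 4·6 + ½·9·6² = 186 m; v ends 58 m/s.
6–7 s: v starts 58 m/s; Δx = 58·1 + ½·5·1² = 60.5 m; v ends 63 m/s.
7–11 s: v starts 63 m/s; Δx = 63·4 + ½·7·4² = 308 m; v ends 91 m/s.
x(11) = -5 + Σ Δx = 549.5 m.

549.5 m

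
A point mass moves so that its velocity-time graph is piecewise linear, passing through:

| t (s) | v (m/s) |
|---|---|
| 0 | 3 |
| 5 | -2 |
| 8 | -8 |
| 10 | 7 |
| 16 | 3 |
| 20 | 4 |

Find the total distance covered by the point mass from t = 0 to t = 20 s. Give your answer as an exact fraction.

2191/30 m

Total distance travelled is ∫|v| dt — sum the magnitudes of each area piece.
0–5 s: v = 0 at t = 3 s; triangle areas 4.5 + 2 = 6.5 m
5–8 s: |½(-2 + -8)(3)| = 15 m
8–10 s: v = 0 at t = 136/15 s; triangle areas 64/15 + 49/15 = 113/15 m
10–16 s: |½(7 + 3)(6)| = 30 m
16–20 s: |½(3 + 4)(4)| = 14 m
Total distance = 2191/30 m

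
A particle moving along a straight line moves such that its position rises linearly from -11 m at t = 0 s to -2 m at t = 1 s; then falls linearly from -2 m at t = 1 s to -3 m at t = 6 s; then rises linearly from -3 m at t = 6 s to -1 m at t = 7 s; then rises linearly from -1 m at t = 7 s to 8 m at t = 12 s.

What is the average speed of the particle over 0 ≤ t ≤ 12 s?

Average speed = (total path length)/(elapsed time); on a piecewise-linear x-t graph the path length is Σ|Δx|.
0–1 s: |Δx| = |-2 − -11| = 9 m
1–6 s: |Δx| = |-3 − -2| = 1 m
6–7 s: |Δx| = |-1 − -3| = 2 m
7–12 s: |Δx| = |8 − -1| = 9 m
Total path = 21 m; average speed = 21/12 = 1.75 m/s.

1.75 m/s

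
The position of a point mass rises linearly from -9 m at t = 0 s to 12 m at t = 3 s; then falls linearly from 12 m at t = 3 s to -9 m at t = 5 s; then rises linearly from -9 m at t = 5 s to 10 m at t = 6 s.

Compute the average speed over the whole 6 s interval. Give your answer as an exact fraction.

61/6 m/s

Average speed = (total path length)/(elapsed time); on a piecewise-linear x-t graph the path length is Σ|Δx|.
0–3 s: |Δx| = |12 − -9| = 21 m
3–5 s: |Δx| = |-9 − 12| = 21 m
5–6 s: |Δx| = |10 − -9| = 19 m
Total path = 61 m; average speed = 61/6 = 61/6 m/s.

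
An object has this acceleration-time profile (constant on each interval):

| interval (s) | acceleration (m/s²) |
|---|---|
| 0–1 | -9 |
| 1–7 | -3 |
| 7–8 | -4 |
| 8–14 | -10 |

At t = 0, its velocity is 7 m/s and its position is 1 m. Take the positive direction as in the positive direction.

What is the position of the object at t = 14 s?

On each constant-a segment, Δv = aΔt and Δx = v₀Δt + ½aΔt²; chain segment to segment.
0–1 s: v starts 7 m/s; Δx = 7·1 + ½·-9·1² = 2.5 m; v ends -2 m/s.
1–7 s: v starts -2 m/s; Δx = -2·6 + ½·-3·6² = -66 m; v ends -20 m/s.
7–8 s: v starts -20 m/s; Δx = -20·1 + ½·-4·1² = -22 m; v ends -24 m/s.
8–14 s: v starts -24 m/s; Δx = -24·6 + ½·-10·6² = -324 m; v ends -84 m/s.
x(14) = 1 + Σ Δx = -408.5 m.

-408.5 m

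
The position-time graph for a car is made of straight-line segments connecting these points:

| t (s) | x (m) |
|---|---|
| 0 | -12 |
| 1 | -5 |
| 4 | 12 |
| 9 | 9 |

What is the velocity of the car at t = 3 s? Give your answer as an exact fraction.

17/3 m/s

Velocity is the slope of the x-t graph on 1–4 s: (12 − -5)/(4 − 1) = 17/3 m/s.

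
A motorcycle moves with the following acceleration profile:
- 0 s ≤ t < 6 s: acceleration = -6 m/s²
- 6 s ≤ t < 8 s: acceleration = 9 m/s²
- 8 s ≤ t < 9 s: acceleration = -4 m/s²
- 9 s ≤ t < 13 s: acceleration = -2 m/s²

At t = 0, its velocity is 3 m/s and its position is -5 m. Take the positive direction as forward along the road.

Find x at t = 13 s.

On each constant-a segment, Δv = aΔt and Δx = v₀Δt + ½aΔt²; chain segment to segment.
0–6 s: v starts 3 m/s; Δx = 3·6 + ½·-6·6² = -90 m; v ends -33 m/s.
6–8 s: v starts -33 m/s; Δx = -33·2 + ½·9·2² = -48 m; v ends -15 m/s.
8–9 s: v starts -15 m/s; Δx = -15·1 + ½·-4·1² = -17 m; v ends -19 m/s.
9–13 s: v starts -19 m/s; Δx = -19·4 + ½·-2·4² = -92 m; v ends -27 m/s.
x(13) = -5 + Σ Δx = -252 m.

-252 m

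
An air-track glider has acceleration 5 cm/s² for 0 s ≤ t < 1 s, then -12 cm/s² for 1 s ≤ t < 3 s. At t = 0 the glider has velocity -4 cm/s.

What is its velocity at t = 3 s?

Δv equals the area under the a-t graph; then v = v₀ + Δv.
0–1 s: 5 × 1 = 5 cm/s
1–3 s: -12 × 2 = -24 cm/s
Δv = -19 cm/s, so v(3) = -4 + (-19) = -23 cm/s.

-23 cm/s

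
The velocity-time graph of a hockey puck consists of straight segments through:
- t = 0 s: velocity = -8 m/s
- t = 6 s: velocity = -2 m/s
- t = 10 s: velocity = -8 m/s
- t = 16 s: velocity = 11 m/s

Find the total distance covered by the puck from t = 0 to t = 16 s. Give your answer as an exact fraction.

1505/19 m

Total distance travelled is ∫|v| dt — sum the magnitudes of each area piece.
0–6 s: |½(-8 + -2)(6)| = 30 m
6–10 s: |½(-2 + -8)(4)| = 20 m
10–16 s: v = 0 at t = 238/19 s; triangle areas 192/19 + 363/19 = 555/19 m
Total distance = 1505/19 m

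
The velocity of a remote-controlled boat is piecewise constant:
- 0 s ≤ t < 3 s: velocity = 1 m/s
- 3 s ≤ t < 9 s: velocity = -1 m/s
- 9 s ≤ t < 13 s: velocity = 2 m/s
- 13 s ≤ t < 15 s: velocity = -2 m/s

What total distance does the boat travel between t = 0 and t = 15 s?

Total distance travelled is ∫|v| dt — sum the magnitudes of each area piece.
0–3 s: |1| × 3 = 3 m
3–9 s: |-1| × 6 = 6 m
9–13 s: |2| × 4 = 8 m
13–15 s: |-2| × 2 = 4 m
Total distance = 21 m

21 m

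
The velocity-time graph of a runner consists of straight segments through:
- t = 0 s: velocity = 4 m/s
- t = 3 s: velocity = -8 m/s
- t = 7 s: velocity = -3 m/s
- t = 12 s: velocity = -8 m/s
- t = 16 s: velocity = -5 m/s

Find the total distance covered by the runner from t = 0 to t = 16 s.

85.5 m

Total distance travelled is ∫|v| dt — sum the magnitudes of each area piece.
0–3 s: v = 0 at t = 1 s; triangle areas 2 + 8 = 10 m
3–7 s: |½(-8 + -3)(4)| = 22 m
7–12 s: |½(-3 + -8)(5)| = 27.5 m
12–16 s: |½(-8 + -5)(4)| = 26 m
Total distance = 85.5 m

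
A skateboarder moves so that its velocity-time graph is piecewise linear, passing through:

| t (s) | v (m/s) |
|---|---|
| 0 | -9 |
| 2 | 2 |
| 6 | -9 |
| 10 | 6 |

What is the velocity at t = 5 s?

-6.25 m/s

On 2–6 s the graph is linear from 2 to -9 m/s: v(5) = 2 + (-9 − 2)·(5 − 2)/(6 − 2) = -6.25 m/s.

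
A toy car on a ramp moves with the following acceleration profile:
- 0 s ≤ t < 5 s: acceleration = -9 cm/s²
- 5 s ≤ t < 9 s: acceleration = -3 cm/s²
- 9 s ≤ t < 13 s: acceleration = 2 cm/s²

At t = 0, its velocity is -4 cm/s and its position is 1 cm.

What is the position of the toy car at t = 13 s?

On each constant-a segment, Δv = aΔt and Δx = v₀Δt + ½aΔt²; chain segment to segment.
0–5 s: v starts -4 cm/s; Δx = -4·5 + ½·-9·5² = -132.5 cm; v ends -49 cm/s.
5–9 s: v starts -49 cm/s; Δx = -49·4 + ½·-3·4² = -220 cm; v ends -61 cm/s.
9–13 s: v starts -61 cm/s; Δx = -61·4 + ½·2·4² = -228 cm; v ends -53 cm/s.
x(13) = 1 + Σ Δx = -579.5 cm.

-579.5 cm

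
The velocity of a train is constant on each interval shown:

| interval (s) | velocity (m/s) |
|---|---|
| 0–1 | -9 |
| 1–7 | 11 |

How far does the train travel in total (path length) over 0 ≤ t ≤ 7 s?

Total distance travelled is ∫|v| dt — sum the magnitudes of each area piece.
0–1 s: |-9| × 1 = 9 m
1–7 s: |11| × 6 = 66 m
Total distance = 75 m

75 m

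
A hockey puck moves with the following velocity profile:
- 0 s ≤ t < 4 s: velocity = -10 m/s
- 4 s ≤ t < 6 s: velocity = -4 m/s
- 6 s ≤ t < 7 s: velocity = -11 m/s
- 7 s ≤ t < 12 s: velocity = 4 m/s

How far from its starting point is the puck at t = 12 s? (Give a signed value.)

-39 m

Displacement is the signed area under the v-t curve.
0–4 s: -10 × 4 = -40 m
4–6 s: -4 × 2 = -8 m
6–7 s: -11 × 1 = -11 m
7–12 s: 4 × 5 = 20 m
Net displacement = -39 m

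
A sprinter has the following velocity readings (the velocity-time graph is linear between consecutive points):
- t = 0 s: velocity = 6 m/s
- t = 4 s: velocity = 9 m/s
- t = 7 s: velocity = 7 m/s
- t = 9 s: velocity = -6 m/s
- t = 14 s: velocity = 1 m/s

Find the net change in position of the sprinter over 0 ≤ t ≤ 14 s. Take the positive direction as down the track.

Net displacement equals the area under the velocity-time graph (areas below the axis count negative).
0–4 s: ½(6 + 9)(4) = 30 m
4–7 s: ½(9 + 7)(3) = 24 m
7–9 s: ½(7 + -6)(2) = 1 m
9–14 s: ½(-6 + 1)(5) = -12.5 m
Net displacement = 42.5 m

42.5 m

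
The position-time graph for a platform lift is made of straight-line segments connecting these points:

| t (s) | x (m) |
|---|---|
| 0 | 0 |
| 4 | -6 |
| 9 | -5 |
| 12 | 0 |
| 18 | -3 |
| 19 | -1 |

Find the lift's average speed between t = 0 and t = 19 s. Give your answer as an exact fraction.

Average speed = (total path length)/(elapsed time); on a piecewise-linear x-t graph the path length is Σ|Δx|.
0–4 s: |Δx| = |-6 − 0| = 6 m
4–9 s: |Δx| = |-5 − -6| = 1 m
9–12 s: |Δx| = |0 − -5| = 5 m
12–18 s: |Δx| = |-3 − 0| = 3 m
18–19 s: |Δx| = |-1 − -3| = 2 m
Total path = 17 m; average speed = 17/19 = 17/19 m/s.

17/19 m/s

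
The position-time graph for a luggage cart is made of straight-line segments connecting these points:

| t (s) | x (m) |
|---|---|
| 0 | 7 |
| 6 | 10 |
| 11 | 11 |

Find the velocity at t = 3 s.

0.5 m/s

Velocity is the slope of the x-t graph on 0–6 s: (10 − 7)/(6 − 0) = 0.5 m/s.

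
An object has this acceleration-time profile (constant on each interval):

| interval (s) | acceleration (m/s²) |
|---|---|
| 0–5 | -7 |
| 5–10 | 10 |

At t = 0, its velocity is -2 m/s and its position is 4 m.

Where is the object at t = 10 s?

-153.5 m

On each constant-a segment, Δv = aΔt and Δx = v₀Δt + ½aΔt²; chain segment to segment.
0–5 s: v starts -2 m/s; Δx = -2·5 + ½·-7·5² = -97.5 m; v ends -37 m/s.
5–10 s: v starts -37 m/s; Δx = -37·5 + ½·10·5² = -60 m; v ends 13 m/s.
x(10) = 4 + Σ Δx = -153.5 m.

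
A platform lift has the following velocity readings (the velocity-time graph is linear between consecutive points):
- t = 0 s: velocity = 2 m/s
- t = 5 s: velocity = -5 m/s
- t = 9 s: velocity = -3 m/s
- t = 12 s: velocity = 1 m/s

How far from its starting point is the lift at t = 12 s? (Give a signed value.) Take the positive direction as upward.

Displacement is the signed area under the v-t curve.
0–5 s: ½(2 + -5)(5) = -7.5 m
5–9 s: ½(-5 + -3)(4) = -16 m
9–12 s: ½(-3 + 1)(3) = -3 m
Net displacement = -26.5 m

-26.5 m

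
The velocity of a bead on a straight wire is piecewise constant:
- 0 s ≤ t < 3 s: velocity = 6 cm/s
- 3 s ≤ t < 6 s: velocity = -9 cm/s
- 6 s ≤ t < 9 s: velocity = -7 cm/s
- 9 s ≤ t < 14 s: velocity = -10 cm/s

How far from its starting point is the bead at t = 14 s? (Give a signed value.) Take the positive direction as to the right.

-80 cm

Displacement is the signed area under the v-t curve.
0–3 s: 6 × 3 = 18 cm
3–6 s: -9 × 3 = -27 cm
6–9 s: -7 × 3 = -21 cm
9–14 s: -10 × 5 = -50 cm
Net displacement = -80 cm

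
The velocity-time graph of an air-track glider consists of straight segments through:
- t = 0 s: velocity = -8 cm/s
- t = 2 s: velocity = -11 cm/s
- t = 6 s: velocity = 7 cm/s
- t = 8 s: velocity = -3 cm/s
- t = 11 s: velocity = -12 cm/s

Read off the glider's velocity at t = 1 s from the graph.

-9.5 cm/s

On 0–2 s the graph is linear from -8 to -11 cm/s: v(1) = -8 + (-11 − -8)·(1 − 0)/(2 − 0) = -9.5 cm/s.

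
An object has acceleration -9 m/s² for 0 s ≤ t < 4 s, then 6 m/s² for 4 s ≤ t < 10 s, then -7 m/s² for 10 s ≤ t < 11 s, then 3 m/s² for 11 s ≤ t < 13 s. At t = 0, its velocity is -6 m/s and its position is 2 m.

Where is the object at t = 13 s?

-267.5 m

On each constant-a segment, Δv = aΔt and Δx = v₀Δt + ½aΔt²; chain segment to segment.
0–4 s: v starts -6 m/s; Δx = -6·4 + ½·-9·4² = -96 m; v ends -42 m/s.
4–10 s: v starts -42 m/s; Δx = -42·6 + ½·6·6² = -144 m; v ends -6 m/s.
10–11 s: v starts -6 m/s; Δx = -6·1 + ½·-7·1² = -9.5 m; v ends -13 m/s.
11–13 s: v starts -13 m/s; Δx = -13·2 + ½·3·2² = -20 m; v ends -7 m/s.
x(13) = 2 + Σ Δx = -267.5 m.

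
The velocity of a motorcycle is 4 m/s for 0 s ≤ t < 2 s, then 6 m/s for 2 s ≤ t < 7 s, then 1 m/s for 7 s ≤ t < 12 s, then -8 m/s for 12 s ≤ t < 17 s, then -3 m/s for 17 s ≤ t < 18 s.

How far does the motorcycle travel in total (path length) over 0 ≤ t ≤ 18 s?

86 m

Total distance travelled is ∫|v| dt — sum the magnitudes of each area piece.
0–2 s: |4| × 2 = 8 m
2–7 s: |6| × 5 = 30 m
7–12 s: |1| × 5 = 5 m
12–17 s: |-8| × 5 = 40 m
17–18 s: |-3| × 1 = 3 m
Total distance = 86 m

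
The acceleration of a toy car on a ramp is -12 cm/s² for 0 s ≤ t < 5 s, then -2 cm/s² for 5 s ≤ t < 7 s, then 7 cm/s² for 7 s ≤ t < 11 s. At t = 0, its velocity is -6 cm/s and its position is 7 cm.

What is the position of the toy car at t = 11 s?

-533 cm

On each constant-a segment, Δv = aΔt and Δx = v₀Δt + ½aΔt²; chain segment to segment.
0–5 s: v starts -6 cm/s; Δx = -6·5 + ½·-12·5² = -180 cm; v ends -66 cm/s.
5–7 s: v starts -66 cm/s; Δx = -66·2 + ½·-2·2² = -136 cm; v ends -70 cm/s.
7–11 s: v starts -70 cm/s; Δx = -70·4 + ½·7·4² = -224 cm; v ends -42 cm/s.
x(11) = 7 + Σ Δx = -533 cm.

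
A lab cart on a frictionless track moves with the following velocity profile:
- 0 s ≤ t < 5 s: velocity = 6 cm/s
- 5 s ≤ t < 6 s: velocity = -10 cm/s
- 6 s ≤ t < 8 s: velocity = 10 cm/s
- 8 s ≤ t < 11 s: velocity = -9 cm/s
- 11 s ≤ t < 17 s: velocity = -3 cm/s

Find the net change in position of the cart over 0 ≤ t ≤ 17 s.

-5 cm

Displacement is the signed area under the v-t curve.
0–5 s: 6 × 5 = 30 cm
5–6 s: -10 × 1 = -10 cm
6–8 s: 10 × 2 = 20 cm
8–11 s: -9 × 3 = -27 cm
11–17 s: -3 × 6 = -18 cm
Net displacement = -5 cm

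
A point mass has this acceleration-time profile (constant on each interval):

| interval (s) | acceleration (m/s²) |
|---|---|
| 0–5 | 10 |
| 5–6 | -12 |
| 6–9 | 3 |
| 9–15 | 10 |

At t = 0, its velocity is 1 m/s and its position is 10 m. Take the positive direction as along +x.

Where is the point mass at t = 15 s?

On each constant-a segment, Δv = aΔt and Δx = v₀Δt + ½aΔt²; chain segment to segment.
0–5 s: v starts 1 m/s; Δx = 1·5 + ½·10·5² = 130 m; v ends 51 m/s.
5–6 s: v starts 51 m/s; Δx = 51·1 + ½·-12·1² = 45 m; v ends 39 m/s.
6–9 s: v starts 39 m/s; Δx = 39·3 + ½·3·3² = 130.5 m; v ends 48 m/s.
9–15 s: v starts 48 m/s; Δx = 48·6 + ½·10·6² = 468 m; v ends 108 m/s.
x(15) = 10 + Σ Δx = 783.5 m.

783.5 m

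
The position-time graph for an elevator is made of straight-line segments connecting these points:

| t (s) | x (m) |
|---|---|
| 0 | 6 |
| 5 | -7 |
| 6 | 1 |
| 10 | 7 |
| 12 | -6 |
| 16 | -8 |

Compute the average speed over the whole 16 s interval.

Average speed = (total path length)/(elapsed time); on a piecewise-linear x-t graph the path length is Σ|Δx|.
0–5 s: |Δx| = |-7 − 6| = 13 m
5–6 s: |Δx| = |1 − -7| = 8 m
6–10 s: |Δx| = |7 − 1| = 6 m
10–12 s: |Δx| = |-6 − 7| = 13 m
12–16 s: |Δx| = |-8 − -6| = 2 m
Total path = 42 m; average speed = 42/16 = 2.625 m/s.

2.625 m/s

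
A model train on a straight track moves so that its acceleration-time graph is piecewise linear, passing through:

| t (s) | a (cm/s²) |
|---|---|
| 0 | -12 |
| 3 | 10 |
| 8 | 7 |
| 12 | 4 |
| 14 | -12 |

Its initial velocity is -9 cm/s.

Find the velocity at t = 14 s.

44.5 cm/s

Δv equals the area under the a-t graph; then v = v₀ + Δv.
0–3 s: ½(-12 + 10)(3) = -3 cm/s
3–8 s: ½(10 + 7)(5) = 42.5 cm/s
8–12 s: ½(7 + 4)(4) = 22 cm/s
12–14 s: ½(4 + -12)(2) = -8 cm/s
Δv = 53.5 cm/s, so v(14) = -9 + (53.5) = 44.5 cm/s.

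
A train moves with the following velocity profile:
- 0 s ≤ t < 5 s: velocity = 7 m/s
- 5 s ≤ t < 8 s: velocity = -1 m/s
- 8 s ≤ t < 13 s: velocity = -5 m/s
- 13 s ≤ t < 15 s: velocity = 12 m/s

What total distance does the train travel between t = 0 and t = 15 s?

Total distance travelled is ∫|v| dt — sum the magnitudes of each area piece.
0–5 s: |7| × 5 = 35 m
5–8 s: |-1| × 3 = 3 m
8–13 s: |-5| × 5 = 25 m
13–15 s: |12| × 2 = 24 m
Total distance = 87 m

87 m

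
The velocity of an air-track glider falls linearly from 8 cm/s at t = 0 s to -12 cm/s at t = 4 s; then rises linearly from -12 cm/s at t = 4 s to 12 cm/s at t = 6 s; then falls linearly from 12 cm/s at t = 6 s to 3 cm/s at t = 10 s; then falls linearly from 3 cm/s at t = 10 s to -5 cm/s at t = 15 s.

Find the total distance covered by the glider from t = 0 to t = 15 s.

Distance (not displacement) is the total path length: add the absolute areas under v-t.
0–4 s: v = 0 at t = 1.6 s; triangle areas 6.4 + 14.4 = 20.8 cm
4–6 s: v = 0 at t = 5 s; triangle areas 6 + 6 = 12 cm
6–10 s: |½(12 + 3)(4)| = 30 cm
10–15 s: v = 0 at t = 11.875 s; triangle areas 2.8125 + 7.8125 = 10.625 cm
Total distance = 73.425 cm

73.425 cm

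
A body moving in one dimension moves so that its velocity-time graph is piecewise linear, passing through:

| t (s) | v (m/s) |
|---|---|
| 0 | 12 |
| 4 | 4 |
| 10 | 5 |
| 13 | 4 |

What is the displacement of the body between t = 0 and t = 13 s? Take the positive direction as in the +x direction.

Net displacement equals the area under the velocity-time graph (areas below the axis count negative).
0–4 s: ½(12 + 4)(4) = 32 m
4–10 s: ½(4 + 5)(6) = 27 m
10–13 s: ½(5 + 4)(3) = 13.5 m
Net displacement = 72.5 m

72.5 m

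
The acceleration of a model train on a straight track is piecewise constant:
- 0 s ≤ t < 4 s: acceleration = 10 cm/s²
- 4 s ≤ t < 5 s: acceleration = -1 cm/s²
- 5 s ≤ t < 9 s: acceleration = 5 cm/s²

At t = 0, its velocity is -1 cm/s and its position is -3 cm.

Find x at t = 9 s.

On each constant-a segment, Δv = aΔt and Δx = v₀Δt + ½aΔt²; chain segment to segment.
0–4 s: v starts -1 cm/s; Δx = -1·4 + ½·10·4² = 76 cm; v ends 39 cm/s.
4–5 s: v starts 39 cm/s; Δx = 39·1 + ½·-1·1² = 38.5 cm; v ends 38 cm/s.
5–9 s: v starts 38 cm/s; Δx = 38·4 + ½·5·4² = 192 cm; v ends 58 cm/s.
x(9) = -3 + Σ Δx = 303.5 cm.

303.5 cm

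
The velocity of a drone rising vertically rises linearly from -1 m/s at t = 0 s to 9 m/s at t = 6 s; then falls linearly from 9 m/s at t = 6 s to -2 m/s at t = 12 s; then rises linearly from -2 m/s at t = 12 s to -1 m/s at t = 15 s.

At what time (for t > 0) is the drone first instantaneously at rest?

t = 0.6 s

v changes sign on 0–6 s (from -1 to 9); the graph is linear there, so v = 0 at t = 0 + (1)·(6 − 0)/(9 − -1) = 0.6 s.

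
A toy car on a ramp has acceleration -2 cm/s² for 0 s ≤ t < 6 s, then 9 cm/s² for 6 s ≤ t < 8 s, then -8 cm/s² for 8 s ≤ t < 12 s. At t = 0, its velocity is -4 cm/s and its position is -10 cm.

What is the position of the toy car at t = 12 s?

-140 cm

On each constant-a segment, Δv = aΔt and Δx = v₀Δt + ½aΔt²; chain segment to segment.
0–6 s: v starts -4 cm/s; Δx = -4·6 + ½·-2·6² = -60 cm; v ends -16 cm/s.
6–8 s: v starts -16 cm/s; Δx = -16·2 + ½·9·2² = -14 cm; v ends 2 cm/s.
8–12 s: v starts 2 cm/s; Δx = 2·4 + ½·-8·4² = -56 cm; v ends -30 cm/s.
x(12) = -10 + Σ Δx = -140 cm.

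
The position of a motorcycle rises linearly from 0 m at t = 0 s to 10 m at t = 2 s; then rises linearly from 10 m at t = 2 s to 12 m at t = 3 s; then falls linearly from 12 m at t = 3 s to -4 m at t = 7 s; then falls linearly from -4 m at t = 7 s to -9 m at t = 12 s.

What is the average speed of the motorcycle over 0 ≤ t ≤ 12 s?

Average speed = (total path length)/(elapsed time); on a piecewise-linear x-t graph the path length is Σ|Δx|.
0–2 s: |Δx| = |10 − 0| = 10 m
2–3 s: |Δx| = |12 − 10| = 2 m
3–7 s: |Δx| = |-4 − 12| = 16 m
7–12 s: |Δx| = |-9 − -4| = 5 m
Total path = 33 m; average speed = 33/12 = 2.75 m/s.

2.75 m/s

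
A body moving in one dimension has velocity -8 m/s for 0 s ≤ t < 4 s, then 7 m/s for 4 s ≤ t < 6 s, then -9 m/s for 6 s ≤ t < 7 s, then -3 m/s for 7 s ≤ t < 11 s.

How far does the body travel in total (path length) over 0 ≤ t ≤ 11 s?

Distance (not displacement) is the total path length: add the absolute areas under v-t.
0–4 s: |-8| × 4 = 32 m
4–6 s: |7| × 2 = 14 m
6–7 s: |-9| × 1 = 9 m
7–11 s: |-3| × 4 = 12 m
Total distance = 67 m

67 m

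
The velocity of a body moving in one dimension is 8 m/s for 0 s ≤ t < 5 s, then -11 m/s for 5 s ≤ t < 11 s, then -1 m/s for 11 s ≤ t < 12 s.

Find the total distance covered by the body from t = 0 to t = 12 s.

107 m

Total distance travelled is ∫|v| dt — sum the magnitudes of each area piece.
0–5 s: |8| × 5 = 40 m
5–11 s: |-11| × 6 = 66 m
11–12 s: |-1| × 1 = 1 m
Total distance = 107 m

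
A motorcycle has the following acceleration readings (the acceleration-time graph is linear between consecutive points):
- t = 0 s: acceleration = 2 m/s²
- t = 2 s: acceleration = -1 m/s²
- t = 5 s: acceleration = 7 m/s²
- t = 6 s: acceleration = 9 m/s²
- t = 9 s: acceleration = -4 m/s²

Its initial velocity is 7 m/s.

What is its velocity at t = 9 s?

32.5 m/s

Δv equals the area under the a-t graph; then v = v₀ + Δv.
0–2 s: ½(2 + -1)(2) = 1 m/s
2–5 s: ½(-1 + 7)(3) = 9 m/s
5–6 s: ½(7 + 9)(1) = 8 m/s
6–9 s: ½(9 + -4)(3) = 7.5 m/s
Δv = 25.5 m/s, so v(9) = 7 + (25.5) = 32.5 m/s.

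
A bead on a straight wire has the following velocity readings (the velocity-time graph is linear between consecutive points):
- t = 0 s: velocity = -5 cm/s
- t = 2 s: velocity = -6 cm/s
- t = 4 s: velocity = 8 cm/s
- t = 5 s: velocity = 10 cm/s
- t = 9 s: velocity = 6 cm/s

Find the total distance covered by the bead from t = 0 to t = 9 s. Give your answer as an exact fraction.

414/7 cm

Distance (not displacement) is the total path length: add the absolute areas under v-t.
0–2 s: |½(-5 + -6)(2)| = 11 cm
2–4 s: v = 0 at t = 20/7 s; triangle areas 18/7 + 32/7 = 50/7 cm
4–5 s: |½(8 + 10)(1)| = 9 cm
5–9 s: |½(10 + 6)(4)| = 32 cm
Total distance = 414/7 cm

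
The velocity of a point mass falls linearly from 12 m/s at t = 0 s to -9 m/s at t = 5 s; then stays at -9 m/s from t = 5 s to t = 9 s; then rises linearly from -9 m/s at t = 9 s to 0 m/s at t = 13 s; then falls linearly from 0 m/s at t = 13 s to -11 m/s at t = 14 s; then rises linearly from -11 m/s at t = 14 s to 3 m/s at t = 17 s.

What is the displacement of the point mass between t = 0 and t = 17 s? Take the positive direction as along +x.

Net displacement equals the area under the velocity-time graph (areas below the axis count negative).
0–5 s: ½(12 + -9)(5) = 7.5 m
5–9 s: -9 × 4 = -36 m
9–13 s: ½(-9 + 0)(4) = -18 m
13–14 s: ½(0 + -11)(1) = -5.5 m
14–17 s: ½(-11 + 3)(3) = -12 m
Net displacement = -64 m

-64 m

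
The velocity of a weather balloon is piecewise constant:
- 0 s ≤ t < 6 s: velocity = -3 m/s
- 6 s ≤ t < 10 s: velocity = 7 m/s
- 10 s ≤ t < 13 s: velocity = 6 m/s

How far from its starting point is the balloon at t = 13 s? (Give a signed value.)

Displacement is the signed area under the v-t curve.
0–6 s: -3 × 6 = -18 m
6–10 s: 7 × 4 = 28 m
10–13 s: 6 × 3 = 18 m
Net displacement = 28 m

28 m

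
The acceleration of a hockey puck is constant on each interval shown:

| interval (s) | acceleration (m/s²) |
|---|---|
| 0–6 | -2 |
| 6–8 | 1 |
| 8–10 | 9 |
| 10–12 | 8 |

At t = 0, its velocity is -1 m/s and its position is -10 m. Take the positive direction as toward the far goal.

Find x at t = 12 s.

-50 m

On each constant-a segment, Δv = aΔt and Δx = v₀Δt + ½aΔt²; chain segment to segment.
0–6 s: v starts -1 m/s; Δx = -1·6 + ½·-2·6² = -42 m; v ends -13 m/s.
6–8 s: v starts -13 m/s; Δx = -13·2 + ½·1·2² = -24 m; v ends -11 m/s.
8–10 s: v starts -11 m/s; Δx = -11·2 + ½·9·2² = -4 m; v ends 7 m/s.
10–12 s: v starts 7 m/s; Δx = 7·2 + ½·8·2² = 30 m; v ends 23 m/s.
x(12) = -10 + Σ Δx = -50 m.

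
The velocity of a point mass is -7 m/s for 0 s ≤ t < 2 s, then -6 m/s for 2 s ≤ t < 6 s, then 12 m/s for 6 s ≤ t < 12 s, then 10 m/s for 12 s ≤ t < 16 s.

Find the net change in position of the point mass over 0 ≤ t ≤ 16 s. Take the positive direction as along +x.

Displacement is the signed area under the v-t curve.
0–2 s: -7 × 2 = -14 m
2–6 s: -6 × 4 = -24 m
6–12 s: 12 × 6 = 72 m
12–16 s: 10 × 4 = 40 m
Net displacement = 74 m

74 m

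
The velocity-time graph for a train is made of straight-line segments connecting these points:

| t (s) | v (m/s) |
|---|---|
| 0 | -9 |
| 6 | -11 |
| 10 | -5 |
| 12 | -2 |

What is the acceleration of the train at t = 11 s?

Acceleration is the slope of the v-t graph on 10–12 s: (-2 − -5)/(12 − 10) = 1.5 m/s².

1.5 m/s²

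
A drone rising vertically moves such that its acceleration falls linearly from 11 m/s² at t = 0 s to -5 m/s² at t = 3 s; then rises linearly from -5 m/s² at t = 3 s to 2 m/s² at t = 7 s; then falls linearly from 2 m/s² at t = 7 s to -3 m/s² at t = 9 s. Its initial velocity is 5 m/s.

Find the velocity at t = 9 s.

7 m/s

Δv equals the area under the a-t graph; then v = v₀ + Δv.
0–3 s: ½(11 + -5)(3) = 9 m/s
3–7 s: ½(-5 + 2)(4) = -6 m/s
7–9 s: ½(2 + -3)(2) = -1 m/s
Δv = 2 m/s, so v(9) = 5 + (2) = 7 m/s.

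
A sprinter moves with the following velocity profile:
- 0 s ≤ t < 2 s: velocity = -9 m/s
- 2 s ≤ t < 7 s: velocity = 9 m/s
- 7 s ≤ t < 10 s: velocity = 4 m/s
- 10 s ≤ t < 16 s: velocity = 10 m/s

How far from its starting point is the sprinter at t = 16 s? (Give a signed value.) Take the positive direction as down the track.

Displacement is the signed area under the v-t curve.
0–2 s: -9 × 2 = -18 m
2–7 s: 9 × 5 = 45 m
7–10 s: 4 × 3 = 12 m
10–16 s: 10 × 6 = 60 m
Net displacement = 99 m

99 m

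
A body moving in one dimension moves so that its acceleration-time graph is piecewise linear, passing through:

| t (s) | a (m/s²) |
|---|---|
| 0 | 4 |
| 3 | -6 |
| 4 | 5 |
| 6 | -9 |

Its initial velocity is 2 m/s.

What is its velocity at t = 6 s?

Δv equals the area under the a-t graph; then v = v₀ + Δv.
0–3 s: ½(4 + -6)(3) = -3 m/s
3–4 s: ½(-6 + 5)(1) = -0.5 m/s
4–6 s: ½(5 + -9)(2) = -4 m/s
Δv = -7.5 m/s, so v(6) = 2 + (-7.5) = -5.5 m/s.

-5.5 m/s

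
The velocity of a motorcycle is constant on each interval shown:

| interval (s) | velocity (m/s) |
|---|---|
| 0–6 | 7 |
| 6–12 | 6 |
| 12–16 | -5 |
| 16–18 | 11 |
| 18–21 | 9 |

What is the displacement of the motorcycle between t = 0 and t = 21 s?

107 m

Net displacement equals the area under the velocity-time graph (areas below the axis count negative).
0–6 s: 7 × 6 = 42 m
6–12 s: 6 × 6 = 36 m
12–16 s: -5 × 4 = -20 m
16–18 s: 11 × 2 = 22 m
18–21 s: 9 × 3 = 27 m
Net displacement = 107 m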